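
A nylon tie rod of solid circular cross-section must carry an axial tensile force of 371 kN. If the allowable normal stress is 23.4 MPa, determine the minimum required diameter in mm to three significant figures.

142 mm

Required area A ≥ P/σ_allow = 371000/23.4 = 15850 mm².
For a solid circular section, d ≥ √(4A/π) = 142.1 mm.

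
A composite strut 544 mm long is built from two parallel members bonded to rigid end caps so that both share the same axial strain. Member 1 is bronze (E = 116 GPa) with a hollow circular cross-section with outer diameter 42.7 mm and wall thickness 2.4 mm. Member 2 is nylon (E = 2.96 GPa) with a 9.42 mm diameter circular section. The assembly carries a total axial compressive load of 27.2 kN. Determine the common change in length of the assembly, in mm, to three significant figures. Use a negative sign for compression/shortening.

A_1 = 303.9 mm².
A_2 = 69.69 mm².
Equal strain + equilibrium ⇒ each member carries load in proportion to AE: A₁E₁ = 35250000 N, A₂E₂ = 206300 N, ΣAE = 35450000 N.
δ = PL/ΣAE = -27200·544/35450000 = -0.4174 mm.

-0.417 mm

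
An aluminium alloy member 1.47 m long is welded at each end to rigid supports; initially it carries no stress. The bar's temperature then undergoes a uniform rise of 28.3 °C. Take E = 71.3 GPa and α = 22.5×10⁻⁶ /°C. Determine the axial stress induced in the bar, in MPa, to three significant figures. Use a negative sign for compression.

-45.4 MPa

Free thermal expansion αLΔT = 22.5e-6 · 1470 · 28.3 = 0.936 mm.
The walls impose strain ε = −(0.936)/1470 = -6.3675e-04; σ = Eε = 71300 · -6.3675e-04 = -45.4 MPa.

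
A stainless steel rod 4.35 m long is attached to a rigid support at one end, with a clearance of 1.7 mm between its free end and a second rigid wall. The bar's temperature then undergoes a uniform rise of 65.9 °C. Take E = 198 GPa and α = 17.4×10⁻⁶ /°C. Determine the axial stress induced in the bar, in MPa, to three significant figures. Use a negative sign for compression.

-150 MPa

Free thermal expansion αLΔT = 17.4e-6 · 4350 · 65.9 = 4.988 mm.
The walls engage after the gap closes; constrained expansion = 4.988 − 1.7 = 3.288 mm.
The walls impose strain ε = −(3.288)/4350 = -7.5586e-04; σ = Eε = 198000 · -7.5586e-04 = -149.7 MPa.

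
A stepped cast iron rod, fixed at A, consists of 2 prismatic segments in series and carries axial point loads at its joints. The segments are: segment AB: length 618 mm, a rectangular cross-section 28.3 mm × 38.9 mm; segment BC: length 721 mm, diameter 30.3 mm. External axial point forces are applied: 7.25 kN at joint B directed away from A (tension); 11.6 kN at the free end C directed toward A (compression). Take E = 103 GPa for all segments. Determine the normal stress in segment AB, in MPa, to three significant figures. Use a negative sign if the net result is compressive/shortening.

Internal axial forces (sectioning from the free end, tension +): N_BC = -11.6 kN, N_AB = -4.35 kN.
A_AB = 1101 mm².
σ_AB = N_AB/A_AB = -4350/1101 = -3.951 MPa.

-3.95 MPa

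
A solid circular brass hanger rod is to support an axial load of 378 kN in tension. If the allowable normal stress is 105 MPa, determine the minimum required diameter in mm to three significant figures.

67.7 mm

Required area A ≥ P/σ_allow = 378000/105 = 3600 mm².
For a solid circular section, d ≥ √(4A/π) = 67.7 mm.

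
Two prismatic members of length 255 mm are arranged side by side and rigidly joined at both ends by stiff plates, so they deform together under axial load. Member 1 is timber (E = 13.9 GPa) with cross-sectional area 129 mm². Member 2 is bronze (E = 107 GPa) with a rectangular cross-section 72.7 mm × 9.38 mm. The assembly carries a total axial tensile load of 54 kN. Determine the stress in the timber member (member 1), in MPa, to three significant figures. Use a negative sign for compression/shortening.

10.0 MPa

A_2 = 681.9 mm².
Equal strain + equilibrium ⇒ each member carries load in proportion to AE: A₁E₁ = 1793000 N, A₂E₂ = 72970000 N, ΣAE = 74760000 N.
σ₁ = P·E₁/ΣAE = 54000·13900/74760000 = 10.04 MPa.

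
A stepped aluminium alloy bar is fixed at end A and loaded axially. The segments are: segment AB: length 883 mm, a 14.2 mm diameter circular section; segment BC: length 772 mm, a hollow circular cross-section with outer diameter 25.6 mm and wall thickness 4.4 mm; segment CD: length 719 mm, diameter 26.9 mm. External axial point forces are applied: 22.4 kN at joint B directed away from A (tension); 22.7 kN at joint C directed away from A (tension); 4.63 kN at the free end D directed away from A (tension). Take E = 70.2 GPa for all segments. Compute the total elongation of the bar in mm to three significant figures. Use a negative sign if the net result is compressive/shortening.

Internal axial forces (sectioning from the free end, tension +): N_CD = 4.63 kN, N_BC = 27.33 kN, N_AB = 49.73 kN.
A_AB = 158.4 mm².
A_BC = 293 mm².
A_CD = 568.3 mm².
δ_AB = 49730·883/(158.4·70200) = 3.95 mm
δ_BC = 27330·772/(293·70200) = 1.026 mm
δ_CD = 4630·719/(568.3·70200) = 0.08344 mm
δ = Σδ_i = 5.059 mm.

5.06 mm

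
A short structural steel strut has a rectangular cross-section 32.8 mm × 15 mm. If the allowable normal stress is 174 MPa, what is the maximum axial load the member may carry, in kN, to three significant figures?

85.6 kN

A = 492 mm².
P_max = σ_allow · A = 174 · 492 = 85610 N = 85.61 kN.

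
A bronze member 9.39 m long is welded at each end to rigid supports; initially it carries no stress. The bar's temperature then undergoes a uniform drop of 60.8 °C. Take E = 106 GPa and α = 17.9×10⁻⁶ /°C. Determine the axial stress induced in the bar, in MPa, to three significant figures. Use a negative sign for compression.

115 MPa

Free thermal expansion αLΔT = 17.9e-6 · 9390 · -60.8 = -10.22 mm.
The walls impose strain ε = −(-10.22)/9390 = 1.0883e-03; σ = Eε = 106000 · 1.0883e-03 = 115.4 MPa.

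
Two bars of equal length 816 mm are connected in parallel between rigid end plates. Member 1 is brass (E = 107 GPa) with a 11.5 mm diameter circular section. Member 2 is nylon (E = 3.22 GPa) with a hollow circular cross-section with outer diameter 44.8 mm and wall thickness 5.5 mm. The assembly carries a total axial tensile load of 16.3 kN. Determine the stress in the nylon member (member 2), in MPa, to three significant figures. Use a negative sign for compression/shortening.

3.95 MPa

A_1 = 103.9 mm².
A_2 = 679.1 mm².
Equal strain + equilibrium ⇒ each member carries load in proportion to AE: A₁E₁ = 11110000 N, A₂E₂ = 2187000 N, ΣAE = 13300000 N.
σ₂ = P·E₂/ΣAE = 16300·3220/13300000 = 3.946 MPa.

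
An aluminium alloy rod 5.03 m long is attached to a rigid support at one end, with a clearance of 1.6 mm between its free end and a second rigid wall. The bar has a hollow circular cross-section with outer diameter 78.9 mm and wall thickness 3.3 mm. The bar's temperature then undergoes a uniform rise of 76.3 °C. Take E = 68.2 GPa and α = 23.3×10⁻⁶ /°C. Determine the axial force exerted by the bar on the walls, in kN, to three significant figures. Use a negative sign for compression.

Free thermal expansion αLΔT = 23.3e-6 · 5030 · 76.3 = 8.942 mm.
The walls engage after the gap closes; constrained expansion = 8.942 − 1.6 = 7.342 mm.
The walls impose strain ε = −(7.342)/5030 = -1.4597e-03; σ = Eε = 68200 · -1.4597e-03 = -99.55 MPa.
Wall reaction R = σ·A = -99.55·783.8 = -78020 N = -78.02 kN.

-78.0 kN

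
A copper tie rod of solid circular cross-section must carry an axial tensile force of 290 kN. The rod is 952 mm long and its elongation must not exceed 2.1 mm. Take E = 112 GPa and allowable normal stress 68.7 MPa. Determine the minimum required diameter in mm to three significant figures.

73.3 mm

Required area A ≥ P/σ_allow = 290000/68.7 = 4221 mm².
For a solid circular section, d ≥ √(4A/π) = 73.31 mm.
Elongation limit: A ≥ PL/(Eδ_allow) = 290000·952/(112000·2.1) = 1174 mm² ⇒ d ≥ 38.66 mm.
The stress limit governs.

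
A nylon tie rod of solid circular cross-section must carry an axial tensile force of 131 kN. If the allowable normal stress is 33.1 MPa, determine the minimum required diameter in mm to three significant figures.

71.0 mm

Required area A ≥ P/σ_allow = 131000/33.1 = 3958 mm².
For a solid circular section, d ≥ √(4A/π) = 70.99 mm.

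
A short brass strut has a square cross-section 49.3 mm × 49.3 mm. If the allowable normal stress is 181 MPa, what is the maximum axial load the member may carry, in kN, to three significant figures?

A = 2430 mm².
P_max = σ_allow · A = 181 · 2430 = 439900 N = 439.9 kN.

440 kN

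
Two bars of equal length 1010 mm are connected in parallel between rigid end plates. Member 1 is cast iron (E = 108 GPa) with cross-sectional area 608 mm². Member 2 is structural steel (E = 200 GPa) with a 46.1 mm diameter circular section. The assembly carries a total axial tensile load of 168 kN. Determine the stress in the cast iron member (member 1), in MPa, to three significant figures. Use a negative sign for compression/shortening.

A_2 = 1669 mm².
Equal strain + equilibrium ⇒ each member carries load in proportion to AE: A₁E₁ = 65660000 N, A₂E₂ = 333800000 N, ΣAE = 399500000 N.
σ₁ = P·E₁/ΣAE = 168000·108000/399500000 = 45.42 MPa.

45.4 MPa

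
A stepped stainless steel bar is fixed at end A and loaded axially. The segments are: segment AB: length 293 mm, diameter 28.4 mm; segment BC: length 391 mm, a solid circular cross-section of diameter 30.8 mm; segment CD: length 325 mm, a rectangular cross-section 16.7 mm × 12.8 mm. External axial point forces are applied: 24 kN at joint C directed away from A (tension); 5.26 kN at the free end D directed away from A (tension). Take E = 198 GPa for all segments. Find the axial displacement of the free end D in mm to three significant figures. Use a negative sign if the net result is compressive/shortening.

0.186 mm

Internal axial forces (sectioning from the free end, tension +): N_CD = 5.26 kN, N_BC = 29.26 kN, N_AB = 29.26 kN.
A_AB = 633.5 mm².
A_BC = 745.1 mm².
A_CD = 213.8 mm².
δ_AB = 29260·293/(633.5·198000) = 0.06835 mm
δ_BC = 29260·391/(745.1·198000) = 0.07755 mm
δ_CD = 5260·325/(213.8·198000) = 0.04039 mm
δ = Σδ_i = 0.1863 mm.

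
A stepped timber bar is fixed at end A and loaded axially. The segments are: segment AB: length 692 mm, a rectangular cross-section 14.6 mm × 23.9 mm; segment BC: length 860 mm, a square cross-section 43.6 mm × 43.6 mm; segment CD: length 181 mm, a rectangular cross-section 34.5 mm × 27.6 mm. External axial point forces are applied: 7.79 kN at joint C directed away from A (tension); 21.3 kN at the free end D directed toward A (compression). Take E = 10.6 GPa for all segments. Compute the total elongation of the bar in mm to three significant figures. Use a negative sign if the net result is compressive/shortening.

Internal axial forces (sectioning from the free end, tension +): N_CD = -21.3 kN, N_BC = -13.51 kN, N_AB = -13.51 kN.
A_AB = 348.9 mm².
A_BC = 1901 mm².
A_CD = 952.2 mm².
δ_AB = -13510·692/(348.9·10600) = -2.528 mm
δ_BC = -13510·860/(1901·10600) = -0.5766 mm
δ_CD = -21300·181/(952.2·10600) = -0.382 mm
δ = Σδ_i = -3.486 mm.

-3.49 mm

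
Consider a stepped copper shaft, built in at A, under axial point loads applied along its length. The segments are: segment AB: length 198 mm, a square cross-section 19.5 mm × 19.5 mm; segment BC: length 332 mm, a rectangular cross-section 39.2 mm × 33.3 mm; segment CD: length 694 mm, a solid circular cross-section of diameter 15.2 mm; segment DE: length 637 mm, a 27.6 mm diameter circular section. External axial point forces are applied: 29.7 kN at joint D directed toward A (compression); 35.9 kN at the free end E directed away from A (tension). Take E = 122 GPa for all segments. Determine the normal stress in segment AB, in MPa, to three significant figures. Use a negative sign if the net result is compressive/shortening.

16.3 MPa

Internal axial forces (sectioning from the free end, tension +): N_DE = 35.9 kN, N_CD = 6.2 kN, N_BC = 6.2 kN, N_AB = 6.2 kN.
A_AB = 380.2 mm².
σ_AB = N_AB/A_AB = 6200/380.2 = 16.31 MPa.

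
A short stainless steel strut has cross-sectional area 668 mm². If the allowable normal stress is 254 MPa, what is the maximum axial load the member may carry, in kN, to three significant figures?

P_max = σ_allow · A = 254 · 668 = 169700 N = 169.7 kN.

170 kN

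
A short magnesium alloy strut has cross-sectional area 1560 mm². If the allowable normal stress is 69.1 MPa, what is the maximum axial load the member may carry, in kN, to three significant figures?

P_max = σ_allow · A = 69.1 · 1560 = 107800 N = 107.8 kN.

108 kN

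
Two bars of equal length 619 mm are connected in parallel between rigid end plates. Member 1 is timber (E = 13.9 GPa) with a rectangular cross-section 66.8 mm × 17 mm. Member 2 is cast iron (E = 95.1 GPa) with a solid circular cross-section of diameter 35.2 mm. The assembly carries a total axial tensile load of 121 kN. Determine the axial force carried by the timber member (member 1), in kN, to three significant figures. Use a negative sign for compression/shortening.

17.6 kN

A_1 = 1136 mm².
A_2 = 973.1 mm².
Equal strain + equilibrium ⇒ each member carries load in proportion to AE: A₁E₁ = 15780000 N, A₂E₂ = 92550000 N, ΣAE = 108300000 N.
F₁ = P·A₁E₁/ΣAE = 121000·15780000/108300000 = 17630 N.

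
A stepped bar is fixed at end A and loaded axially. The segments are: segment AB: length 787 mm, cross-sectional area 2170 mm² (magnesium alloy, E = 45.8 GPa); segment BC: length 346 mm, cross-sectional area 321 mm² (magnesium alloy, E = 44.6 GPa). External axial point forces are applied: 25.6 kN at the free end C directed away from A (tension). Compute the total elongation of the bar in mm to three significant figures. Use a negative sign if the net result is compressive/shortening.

0.821 mm

Internal axial forces (sectioning from the free end, tension +): N_BC = 25.6 kN, N_AB = 25.6 kN.
δ_AB = 25600·787/(2170·45800) = 0.2027 mm
δ_BC = 25600·346/(321·44600) = 0.6187 mm
δ = Σδ_i = 0.8214 mm.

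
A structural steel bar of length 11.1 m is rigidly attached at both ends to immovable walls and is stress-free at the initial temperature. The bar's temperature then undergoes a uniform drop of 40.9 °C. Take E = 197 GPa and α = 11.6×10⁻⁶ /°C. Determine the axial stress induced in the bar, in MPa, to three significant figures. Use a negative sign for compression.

93.5 MPa

Free thermal expansion αLΔT = 11.6e-6 · 11100 · -40.9 = -5.266 mm.
The walls impose strain ε = −(-5.266)/11100 = 4.7444e-04; σ = Eε = 197000 · 4.7444e-04 = 93.46 MPa.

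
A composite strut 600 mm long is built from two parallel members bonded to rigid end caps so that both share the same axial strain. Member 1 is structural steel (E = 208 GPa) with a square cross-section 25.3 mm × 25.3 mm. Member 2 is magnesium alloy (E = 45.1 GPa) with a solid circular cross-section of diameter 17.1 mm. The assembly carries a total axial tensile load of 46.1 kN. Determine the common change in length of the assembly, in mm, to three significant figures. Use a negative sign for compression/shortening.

A_1 = 640.1 mm².
A_2 = 229.7 mm².
Equal strain + equilibrium ⇒ each member carries load in proportion to AE: A₁E₁ = 133100000 N, A₂E₂ = 10360000 N, ΣAE = 143500000 N.
δ = PL/ΣAE = 46100·600/143500000 = 0.1928 mm.

0.193 mm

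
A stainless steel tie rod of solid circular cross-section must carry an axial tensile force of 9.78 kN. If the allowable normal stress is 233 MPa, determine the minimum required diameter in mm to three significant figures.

7.31 mm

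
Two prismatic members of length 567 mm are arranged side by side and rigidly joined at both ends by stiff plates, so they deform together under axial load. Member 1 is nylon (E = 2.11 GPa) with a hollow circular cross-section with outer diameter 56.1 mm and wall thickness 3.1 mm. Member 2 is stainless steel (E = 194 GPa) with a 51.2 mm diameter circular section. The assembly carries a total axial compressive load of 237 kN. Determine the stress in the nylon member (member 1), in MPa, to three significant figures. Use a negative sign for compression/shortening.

A_1 = 516.2 mm².
A_2 = 2059 mm².
Equal strain + equilibrium ⇒ each member carries load in proportion to AE: A₁E₁ = 1089000 N, A₂E₂ = 399400000 N, ΣAE = 400500000 N.
σ₁ = P·E₁/ΣAE = -237000·2110/400500000 = -1.249 MPa.

-1.25 MPa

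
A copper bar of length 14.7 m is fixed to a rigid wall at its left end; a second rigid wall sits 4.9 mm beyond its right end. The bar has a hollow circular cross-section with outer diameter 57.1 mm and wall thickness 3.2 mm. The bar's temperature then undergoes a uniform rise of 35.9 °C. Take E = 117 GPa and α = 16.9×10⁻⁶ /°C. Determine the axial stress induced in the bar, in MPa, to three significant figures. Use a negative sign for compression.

Free thermal expansion αLΔT = 16.9e-6 · 14700 · 35.9 = 8.919 mm.
The walls engage after the gap closes; constrained expansion = 8.919 − 4.9 = 4.019 mm.
The walls impose strain ε = −(4.019)/14700 = -2.7338e-04; σ = Eε = 117000 · -2.7338e-04 = -31.99 MPa.

-32.0 MPa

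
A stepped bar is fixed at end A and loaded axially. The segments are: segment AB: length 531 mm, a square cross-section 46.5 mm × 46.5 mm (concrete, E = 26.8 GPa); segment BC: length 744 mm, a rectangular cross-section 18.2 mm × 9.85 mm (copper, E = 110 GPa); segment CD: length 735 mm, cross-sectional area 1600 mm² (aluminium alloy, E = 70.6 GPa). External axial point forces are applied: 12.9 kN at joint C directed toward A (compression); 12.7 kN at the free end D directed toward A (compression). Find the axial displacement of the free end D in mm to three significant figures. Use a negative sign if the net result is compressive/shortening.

Internal axial forces (sectioning from the free end, tension +): N_CD = -12.7 kN, N_BC = -25.6 kN, N_AB = -25.6 kN.
A_AB = 2162 mm².
A_BC = 179.3 mm².
δ_AB = -25600·531/(2162·26800) = -0.2346 mm
δ_BC = -25600·744/(179.3·110000) = -0.9659 mm
δ_CD = -12700·735/(1600·70600) = -0.08264 mm
δ = Σδ_i = -1.283 mm.

-1.28 mm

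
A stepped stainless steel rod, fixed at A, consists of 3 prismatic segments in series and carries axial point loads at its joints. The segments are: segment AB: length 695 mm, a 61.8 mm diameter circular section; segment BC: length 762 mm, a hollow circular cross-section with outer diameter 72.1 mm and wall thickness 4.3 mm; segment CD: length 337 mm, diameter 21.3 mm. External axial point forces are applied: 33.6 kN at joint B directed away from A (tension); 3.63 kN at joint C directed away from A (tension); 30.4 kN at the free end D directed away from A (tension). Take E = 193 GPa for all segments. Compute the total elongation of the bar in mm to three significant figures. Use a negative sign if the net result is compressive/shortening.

Internal axial forces (sectioning from the free end, tension +): N_CD = 30.4 kN, N_BC = 34.03 kN, N_AB = 67.63 kN.
A_AB = 3000 mm².
A_BC = 915.9 mm².
A_CD = 356.3 mm².
δ_AB = 67630·695/(3000·193000) = 0.08119 mm
δ_BC = 34030·762/(915.9·193000) = 0.1467 mm
δ_CD = 30400·337/(356.3·193000) = 0.149 mm
δ = Σδ_i = 0.3769 mm.

0.377 mm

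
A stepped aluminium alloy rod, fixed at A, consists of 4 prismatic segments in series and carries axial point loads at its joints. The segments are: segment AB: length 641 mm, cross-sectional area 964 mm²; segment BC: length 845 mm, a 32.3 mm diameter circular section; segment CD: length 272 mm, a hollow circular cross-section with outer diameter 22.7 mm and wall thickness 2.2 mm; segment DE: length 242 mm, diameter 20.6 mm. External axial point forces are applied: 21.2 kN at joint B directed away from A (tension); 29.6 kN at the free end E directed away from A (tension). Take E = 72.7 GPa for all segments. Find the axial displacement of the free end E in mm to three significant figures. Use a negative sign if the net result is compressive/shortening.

1.96 mm

Internal axial forces (sectioning from the free end, tension +): N_DE = 29.6 kN, N_CD = 29.6 kN, N_BC = 29.6 kN, N_AB = 50.8 kN.
A_BC = 819.4 mm².
A_CD = 141.7 mm².
A_DE = 333.3 mm².
δ_AB = 50800·641/(964·72700) = 0.4646 mm
δ_BC = 29600·845/(819.4·72700) = 0.4199 mm
δ_CD = 29600·272/(141.7·72700) = 0.7816 mm
δ_DE = 29600·242/(333.3·72700) = 0.2956 mm
δ = Σδ_i = 1.962 mm.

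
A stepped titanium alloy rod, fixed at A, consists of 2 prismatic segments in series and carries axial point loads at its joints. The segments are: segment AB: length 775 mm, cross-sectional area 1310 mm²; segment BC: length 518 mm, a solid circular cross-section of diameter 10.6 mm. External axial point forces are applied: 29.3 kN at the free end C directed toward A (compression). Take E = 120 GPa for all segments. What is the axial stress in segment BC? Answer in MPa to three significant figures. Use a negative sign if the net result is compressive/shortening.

Internal axial forces (sectioning from the free end, tension +): N_BC = -29.3 kN, N_AB = -29.3 kN.
A_BC = 88.25 mm².
σ_BC = N_BC/A_BC = -29300/88.25 = -332 MPa.

-332 MPa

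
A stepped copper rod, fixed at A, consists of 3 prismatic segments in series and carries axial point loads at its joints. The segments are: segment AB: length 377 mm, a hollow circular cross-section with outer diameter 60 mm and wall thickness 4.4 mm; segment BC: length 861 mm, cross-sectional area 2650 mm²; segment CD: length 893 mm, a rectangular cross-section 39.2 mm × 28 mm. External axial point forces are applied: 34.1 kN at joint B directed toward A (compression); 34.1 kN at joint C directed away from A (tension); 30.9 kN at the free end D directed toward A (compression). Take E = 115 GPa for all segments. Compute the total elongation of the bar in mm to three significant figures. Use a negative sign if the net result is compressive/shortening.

Internal axial forces (sectioning from the free end, tension +): N_CD = -30.9 kN, N_BC = 3.2 kN, N_AB = -30.9 kN.
A_AB = 768.6 mm².
A_CD = 1098 mm².
δ_AB = -30900·377/(768.6·115000) = -0.1318 mm
δ_BC = 3200·861/(2650·115000) = 0.009041 mm
δ_CD = -30900·893/(1098·115000) = -0.2186 mm
δ = Σδ_i = -0.3414 mm.

-0.341 mm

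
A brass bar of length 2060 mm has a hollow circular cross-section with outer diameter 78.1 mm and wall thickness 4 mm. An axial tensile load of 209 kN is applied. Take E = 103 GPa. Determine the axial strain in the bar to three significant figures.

0.00218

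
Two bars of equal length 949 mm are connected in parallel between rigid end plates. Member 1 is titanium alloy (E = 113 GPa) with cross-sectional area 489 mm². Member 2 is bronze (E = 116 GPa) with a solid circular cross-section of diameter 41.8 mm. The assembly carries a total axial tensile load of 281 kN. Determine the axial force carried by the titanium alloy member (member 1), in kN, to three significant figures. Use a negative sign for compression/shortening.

72.4 kN

A_2 = 1372 mm².
Equal strain + equilibrium ⇒ each member carries load in proportion to AE: A₁E₁ = 55260000 N, A₂E₂ = 159200000 N, ΣAE = 214400000 N.
F₁ = P·A₁E₁/ΣAE = 281000·55260000/214400000 = 72410 N.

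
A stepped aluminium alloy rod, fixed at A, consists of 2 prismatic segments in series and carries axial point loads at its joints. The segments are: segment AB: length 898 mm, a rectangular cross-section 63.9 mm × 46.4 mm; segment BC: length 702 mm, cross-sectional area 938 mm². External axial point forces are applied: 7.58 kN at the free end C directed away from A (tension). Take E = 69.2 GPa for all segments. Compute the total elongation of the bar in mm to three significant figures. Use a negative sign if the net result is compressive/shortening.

Internal axial forces (sectioning from the free end, tension +): N_BC = 7.58 kN, N_AB = 7.58 kN.
A_AB = 2965 mm².
δ_AB = 7580·898/(2965·69200) = 0.03318 mm
δ_BC = 7580·702/(938·69200) = 0.08198 mm
δ = Σδ_i = 0.1152 mm.

0.115 mm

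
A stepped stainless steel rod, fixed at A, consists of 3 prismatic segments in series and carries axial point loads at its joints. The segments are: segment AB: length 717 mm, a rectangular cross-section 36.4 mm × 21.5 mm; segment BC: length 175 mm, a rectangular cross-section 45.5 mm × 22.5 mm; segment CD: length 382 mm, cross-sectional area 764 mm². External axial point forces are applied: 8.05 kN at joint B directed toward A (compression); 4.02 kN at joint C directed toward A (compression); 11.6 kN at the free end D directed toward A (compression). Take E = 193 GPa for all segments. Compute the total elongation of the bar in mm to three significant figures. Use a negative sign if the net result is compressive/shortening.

Internal axial forces (sectioning from the free end, tension +): N_CD = -11.6 kN, N_BC = -15.62 kN, N_AB = -23.67 kN.
A_AB = 782.6 mm².
A_BC = 1024 mm².
δ_AB = -23670·717/(782.6·193000) = -0.1124 mm
δ_BC = -15620·175/(1024·193000) = -0.01383 mm
δ_CD = -11600·382/(764·193000) = -0.03005 mm
δ = Σδ_i = -0.1562 mm.

-0.156 mm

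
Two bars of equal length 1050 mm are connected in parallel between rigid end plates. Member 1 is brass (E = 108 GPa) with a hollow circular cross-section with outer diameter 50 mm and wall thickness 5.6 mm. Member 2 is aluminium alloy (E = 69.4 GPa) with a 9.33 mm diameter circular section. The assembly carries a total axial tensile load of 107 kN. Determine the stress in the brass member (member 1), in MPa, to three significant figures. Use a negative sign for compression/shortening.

130 MPa

A_1 = 781.1 mm².
A_2 = 68.37 mm².
Equal strain + equilibrium ⇒ each member carries load in proportion to AE: A₁E₁ = 84360000 N, A₂E₂ = 4745000 N, ΣAE = 89110000 N.
σ₁ = P·E₁/ΣAE = 107000·108000/89110000 = 129.7 MPa.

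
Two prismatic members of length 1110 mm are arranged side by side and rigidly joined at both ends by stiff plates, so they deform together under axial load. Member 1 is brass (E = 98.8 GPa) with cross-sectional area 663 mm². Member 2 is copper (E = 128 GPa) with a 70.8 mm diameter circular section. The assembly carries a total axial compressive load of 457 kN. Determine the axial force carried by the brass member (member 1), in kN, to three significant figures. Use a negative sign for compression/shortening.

-52.6 kN

A_2 = 3937 mm².
Equal strain + equilibrium ⇒ each member carries load in proportion to AE: A₁E₁ = 65500000 N, A₂E₂ = 503900000 N, ΣAE = 569400000 N.
F₁ = P·A₁E₁/ΣAE = -457000·65500000/569400000 = -52570 N.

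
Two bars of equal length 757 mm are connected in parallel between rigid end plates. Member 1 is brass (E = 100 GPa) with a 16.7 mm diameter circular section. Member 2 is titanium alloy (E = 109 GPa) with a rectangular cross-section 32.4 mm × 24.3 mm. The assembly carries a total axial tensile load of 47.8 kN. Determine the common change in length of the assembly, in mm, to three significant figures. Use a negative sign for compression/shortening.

A_1 = 219 mm².
A_2 = 787.3 mm².
Equal strain + equilibrium ⇒ each member carries load in proportion to AE: A₁E₁ = 21900000 N, A₂E₂ = 85820000 N, ΣAE = 107700000 N.
δ = PL/ΣAE = 47800·757/107700000 = 0.3359 mm.

0.336 mm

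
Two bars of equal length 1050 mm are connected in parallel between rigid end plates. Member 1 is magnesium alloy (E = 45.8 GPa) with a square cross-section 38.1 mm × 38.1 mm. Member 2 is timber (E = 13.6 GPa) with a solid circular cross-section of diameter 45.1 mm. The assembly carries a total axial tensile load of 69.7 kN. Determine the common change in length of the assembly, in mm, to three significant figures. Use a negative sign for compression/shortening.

A_1 = 1452 mm².
A_2 = 1598 mm².
Equal strain + equilibrium ⇒ each member carries load in proportion to AE: A₁E₁ = 66480000 N, A₂E₂ = 21730000 N, ΣAE = 88210000 N.
δ = PL/ΣAE = 69700·1050/88210000 = 0.8297 mm.

0.830 mm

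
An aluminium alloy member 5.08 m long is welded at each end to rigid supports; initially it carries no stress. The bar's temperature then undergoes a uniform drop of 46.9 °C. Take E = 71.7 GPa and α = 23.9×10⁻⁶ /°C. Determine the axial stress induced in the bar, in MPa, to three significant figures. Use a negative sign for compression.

80.4 MPa

Free thermal expansion αLΔT = 23.9e-6 · 5080 · -46.9 = -5.694 mm.
The walls impose strain ε = −(-5.694)/5080 = 1.1209e-03; σ = Eε = 71700 · 1.1209e-03 = 80.37 MPa.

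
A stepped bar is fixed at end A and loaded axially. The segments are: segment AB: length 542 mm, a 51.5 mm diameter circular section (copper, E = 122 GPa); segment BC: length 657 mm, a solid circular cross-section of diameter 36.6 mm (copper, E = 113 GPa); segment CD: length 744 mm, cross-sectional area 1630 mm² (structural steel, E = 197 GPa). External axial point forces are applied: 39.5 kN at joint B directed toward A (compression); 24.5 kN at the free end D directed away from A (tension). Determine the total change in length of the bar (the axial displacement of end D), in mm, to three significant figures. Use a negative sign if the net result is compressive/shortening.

0.160 mm

Internal axial forces (sectioning from the free end, tension +): N_CD = 24.5 kN, N_BC = 24.5 kN, N_AB = -15 kN.
A_AB = 2083 mm².
A_BC = 1052 mm².
δ_AB = -15000·542/(2083·122000) = -0.03199 mm
δ_BC = 24500·657/(1052·113000) = 0.1354 mm
δ_CD = 24500·744/(1630·197000) = 0.05677 mm
δ = Σδ_i = 0.1602 mm.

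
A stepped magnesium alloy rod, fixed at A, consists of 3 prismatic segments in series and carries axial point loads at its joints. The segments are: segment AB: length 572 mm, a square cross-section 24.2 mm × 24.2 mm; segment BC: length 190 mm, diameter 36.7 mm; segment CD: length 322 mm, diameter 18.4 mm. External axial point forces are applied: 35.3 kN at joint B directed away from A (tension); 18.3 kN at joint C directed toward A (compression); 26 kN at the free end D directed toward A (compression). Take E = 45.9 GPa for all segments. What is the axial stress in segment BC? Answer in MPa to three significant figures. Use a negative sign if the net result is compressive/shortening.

Internal axial forces (sectioning from the free end, tension +): N_CD = -26 kN, N_BC = -44.3 kN, N_AB = -9 kN.
A_BC = 1058 mm².
σ_BC = N_BC/A_BC = -44300/1058 = -41.88 MPa.

-41.9 MPa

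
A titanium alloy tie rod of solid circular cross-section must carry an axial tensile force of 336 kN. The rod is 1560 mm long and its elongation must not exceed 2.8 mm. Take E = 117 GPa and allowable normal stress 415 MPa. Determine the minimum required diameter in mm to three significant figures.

45.1 mm

Required area A ≥ P/σ_allow = 336000/415 = 809.6 mm².
For a solid circular section, d ≥ √(4A/π) = 32.11 mm.
Elongation limit: A ≥ PL/(Eδ_allow) = 336000·1560/(117000·2.8) = 1600 mm² ⇒ d ≥ 45.14 mm.
The elongation limit governs.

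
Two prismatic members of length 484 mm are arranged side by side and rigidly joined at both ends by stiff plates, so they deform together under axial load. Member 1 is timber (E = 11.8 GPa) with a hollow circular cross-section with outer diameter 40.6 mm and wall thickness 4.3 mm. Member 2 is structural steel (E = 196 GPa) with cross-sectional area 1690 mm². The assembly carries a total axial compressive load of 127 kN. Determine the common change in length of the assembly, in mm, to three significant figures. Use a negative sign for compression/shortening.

A_1 = 490.4 mm².
Equal strain + equilibrium ⇒ each member carries load in proportion to AE: A₁E₁ = 5786000 N, A₂E₂ = 331200000 N, ΣAE = 337000000 N.
δ = PL/ΣAE = -127000·484/337000000 = -0.1824 mm.

-0.182 mm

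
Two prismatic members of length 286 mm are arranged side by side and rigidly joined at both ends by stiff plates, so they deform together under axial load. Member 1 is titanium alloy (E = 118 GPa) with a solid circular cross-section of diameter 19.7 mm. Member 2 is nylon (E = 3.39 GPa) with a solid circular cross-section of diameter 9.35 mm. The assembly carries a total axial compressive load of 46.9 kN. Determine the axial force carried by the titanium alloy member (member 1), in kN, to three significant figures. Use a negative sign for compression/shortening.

A_1 = 304.8 mm².
A_2 = 68.66 mm².
Equal strain + equilibrium ⇒ each member carries load in proportion to AE: A₁E₁ = 35970000 N, A₂E₂ = 232800 N, ΣAE = 36200000 N.
F₁ = P·A₁E₁/ΣAE = -46900·35970000/36200000 = -46600 N.

-46.6 kN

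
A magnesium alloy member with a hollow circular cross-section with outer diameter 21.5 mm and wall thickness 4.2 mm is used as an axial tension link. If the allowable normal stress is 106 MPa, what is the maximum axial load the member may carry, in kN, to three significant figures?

24.2 kN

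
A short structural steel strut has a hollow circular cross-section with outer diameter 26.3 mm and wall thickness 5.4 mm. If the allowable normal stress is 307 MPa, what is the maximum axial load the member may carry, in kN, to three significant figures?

109 kN

A = 354.6 mm².
P_max = σ_allow · A = 307 · 354.6 = 108800 N = 108.8 kN.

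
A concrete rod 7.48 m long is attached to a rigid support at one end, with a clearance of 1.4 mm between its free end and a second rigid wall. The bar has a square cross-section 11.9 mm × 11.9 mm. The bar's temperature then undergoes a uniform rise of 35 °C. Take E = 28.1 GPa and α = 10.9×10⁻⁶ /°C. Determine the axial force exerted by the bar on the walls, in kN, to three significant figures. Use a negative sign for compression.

-0.773 kN

Free thermal expansion αLΔT = 10.9e-6 · 7480 · 35 = 2.854 mm.
The walls engage after the gap closes; constrained expansion = 2.854 − 1.4 = 1.454 mm.
The walls impose strain ε = −(1.454)/7480 = -1.9433e-04; σ = Eε = 28100 · -1.9433e-04 = -5.461 MPa.
Wall reaction R = σ·A = -5.461·141.6 = -773.3 N = -0.7733 kN.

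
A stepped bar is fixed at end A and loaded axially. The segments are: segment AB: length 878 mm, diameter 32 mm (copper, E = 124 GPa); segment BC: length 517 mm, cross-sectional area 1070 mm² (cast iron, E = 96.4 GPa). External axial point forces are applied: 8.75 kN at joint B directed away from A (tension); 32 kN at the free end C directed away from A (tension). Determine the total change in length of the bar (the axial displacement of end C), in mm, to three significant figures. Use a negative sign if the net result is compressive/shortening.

0.519 mm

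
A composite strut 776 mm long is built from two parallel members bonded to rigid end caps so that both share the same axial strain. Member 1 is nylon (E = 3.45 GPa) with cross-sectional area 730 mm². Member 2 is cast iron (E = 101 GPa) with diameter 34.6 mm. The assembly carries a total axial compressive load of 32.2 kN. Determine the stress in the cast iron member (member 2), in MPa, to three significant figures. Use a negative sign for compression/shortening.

A_2 = 940.2 mm².
Equal strain + equilibrium ⇒ each member carries load in proportion to AE: A₁E₁ = 2518000 N, A₂E₂ = 94960000 N, ΣAE = 97480000 N.
σ₂ = P·E₂/ΣAE = -32200·101000/97480000 = -33.36 MPa.

-33.4 MPa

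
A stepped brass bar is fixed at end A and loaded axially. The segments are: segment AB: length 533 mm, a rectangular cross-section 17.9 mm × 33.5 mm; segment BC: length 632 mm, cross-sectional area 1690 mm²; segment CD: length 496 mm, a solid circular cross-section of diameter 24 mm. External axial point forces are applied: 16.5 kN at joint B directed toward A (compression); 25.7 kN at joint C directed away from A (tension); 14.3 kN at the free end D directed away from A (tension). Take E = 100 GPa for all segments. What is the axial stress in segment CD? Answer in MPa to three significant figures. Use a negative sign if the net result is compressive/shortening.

31.6 MPa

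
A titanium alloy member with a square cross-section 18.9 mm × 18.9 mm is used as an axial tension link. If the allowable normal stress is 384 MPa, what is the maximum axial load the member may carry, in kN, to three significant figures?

A = 357.2 mm².
P_max = σ_allow · A = 384 · 357.2 = 137200 N = 137.2 kN.

137 kN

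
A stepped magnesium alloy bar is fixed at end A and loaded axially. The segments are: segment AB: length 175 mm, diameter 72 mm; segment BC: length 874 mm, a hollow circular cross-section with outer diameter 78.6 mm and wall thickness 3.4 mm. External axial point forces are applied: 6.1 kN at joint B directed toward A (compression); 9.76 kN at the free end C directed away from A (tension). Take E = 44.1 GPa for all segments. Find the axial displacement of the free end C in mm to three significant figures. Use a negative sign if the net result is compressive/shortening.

0.244 mm

Internal axial forces (sectioning from the free end, tension +): N_BC = 9.76 kN, N_AB = 3.66 kN.
A_AB = 4072 mm².
A_BC = 803.2 mm².
δ_AB = 3660·175/(4072·44100) = 0.003567 mm
δ_BC = 9760·874/(803.2·44100) = 0.2408 mm
δ = Σδ_i = 0.2444 mm.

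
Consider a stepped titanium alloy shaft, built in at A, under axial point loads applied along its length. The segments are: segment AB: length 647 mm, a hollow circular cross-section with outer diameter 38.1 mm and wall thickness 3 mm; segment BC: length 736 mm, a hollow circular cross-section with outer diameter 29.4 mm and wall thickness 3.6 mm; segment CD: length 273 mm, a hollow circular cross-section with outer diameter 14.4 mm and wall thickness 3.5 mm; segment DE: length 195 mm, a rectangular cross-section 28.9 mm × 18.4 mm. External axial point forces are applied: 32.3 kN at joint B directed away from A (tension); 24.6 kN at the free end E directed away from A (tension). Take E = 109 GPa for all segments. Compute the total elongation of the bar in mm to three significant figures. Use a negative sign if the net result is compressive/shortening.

2.19 mm

Internal axial forces (sectioning from the free end, tension +): N_DE = 24.6 kN, N_CD = 24.6 kN, N_BC = 24.6 kN, N_AB = 56.9 kN.
A_AB = 330.8 mm².
A_BC = 291.8 mm².
A_CD = 119.9 mm².
A_DE = 531.8 mm².
δ_AB = 56900·647/(330.8·109000) = 1.021 mm
δ_BC = 24600·736/(291.8·109000) = 0.5693 mm
δ_CD = 24600·273/(119.9·109000) = 0.5141 mm
δ_DE = 24600·195/(531.8·109000) = 0.08276 mm
δ = Σδ_i = 2.187 mm.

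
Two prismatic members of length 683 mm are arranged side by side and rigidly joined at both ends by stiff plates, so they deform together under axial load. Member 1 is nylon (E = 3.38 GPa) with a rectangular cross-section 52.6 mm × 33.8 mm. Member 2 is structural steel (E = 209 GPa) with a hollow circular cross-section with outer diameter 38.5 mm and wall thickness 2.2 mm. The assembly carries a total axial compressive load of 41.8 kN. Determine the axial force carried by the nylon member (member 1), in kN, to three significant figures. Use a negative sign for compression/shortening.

A_1 = 1778 mm².
A_2 = 250.9 mm².
Equal strain + equilibrium ⇒ each member carries load in proportion to AE: A₁E₁ = 6009000 N, A₂E₂ = 52440000 N, ΣAE = 58440000 N.
F₁ = P·A₁E₁/ΣAE = -41800·6009000/58440000 = -4298 N.

-4.30 kN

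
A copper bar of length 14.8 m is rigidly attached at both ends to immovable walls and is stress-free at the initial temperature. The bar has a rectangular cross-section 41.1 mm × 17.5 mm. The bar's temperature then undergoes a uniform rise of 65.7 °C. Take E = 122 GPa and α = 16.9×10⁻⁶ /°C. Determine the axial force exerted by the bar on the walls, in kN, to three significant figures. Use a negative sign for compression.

-97.4 kN

Free thermal expansion αLΔT = 16.9e-6 · 14800 · 65.7 = 16.43 mm.
The walls impose strain ε = −(16.43)/14800 = -1.1103e-03; σ = Eε = 122000 · -1.1103e-03 = -135.5 MPa.
Wall reaction R = σ·A = -135.5·719.2 = -97430 N = -97.43 kN.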